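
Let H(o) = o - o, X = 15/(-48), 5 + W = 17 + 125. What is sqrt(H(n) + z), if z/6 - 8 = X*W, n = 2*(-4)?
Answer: I*sqrt(3342)/4 ≈ 14.453*I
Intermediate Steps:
n = -8
W = 137 (W = -5 + (17 + 125) = -5 + 142 = 137)
X = -5/16 (X = 15*(-1/48) = -5/16 ≈ -0.31250)
H(o) = 0
z = -1671/8 (z = 48 + 6*(-5/16*137) = 48 + 6*(-685/16) = 48 - 2055/8 = -1671/8 ≈ -208.88)
sqrt(H(n) + z) = sqrt(0 - 1671/8) = sqrt(-1671/8) = I*sqrt(3342)/4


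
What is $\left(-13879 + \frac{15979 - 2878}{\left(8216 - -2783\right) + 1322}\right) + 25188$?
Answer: $\frac{46450430}{4107} \approx 11310.0$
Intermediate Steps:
$\left(-13879 + \frac{15979 - 2878}{\left(8216 - -2783\right) + 1322}\right) + 25188 = \left(-13879 + \frac{13101}{\left(8216 + 2783\right) + 1322}\right) + 25188 = \left(-13879 + \frac{13101}{10999 + 1322}\right) + 25188 = \left(-13879 + \frac{13101}{12321}\right) + 25188 = \left(-13879 + 13101 \cdot \frac{1}{12321}\right) + 25188 = \left(-13879 + \frac{4367}{4107}\right) + 25188 = - \frac{56996686}{4107} + 25188 = \frac{46450430}{4107}$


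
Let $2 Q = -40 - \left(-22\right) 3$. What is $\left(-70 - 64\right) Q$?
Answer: $-1742$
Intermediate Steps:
$Q = 13$ ($Q = \frac{-40 - \left(-22\right) 3}{2} = \frac{-40 - -66}{2} = \frac{-40 + 66}{2} = \frac{1}{2} \cdot 26 = 13$)
$\left(-70 - 64\right) Q = \left(-70 - 64\right) 13 = \left(-134\right) 13 = -1742$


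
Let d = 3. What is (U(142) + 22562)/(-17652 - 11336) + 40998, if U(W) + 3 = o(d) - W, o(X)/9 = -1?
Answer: 297106904/7247 ≈ 40997.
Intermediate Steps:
o(X) = -9 (o(X) = 9*(-1) = -9)
U(W) = -12 - W (U(W) = -3 + (-9 - W) = -12 - W)
(U(142) + 22562)/(-17652 - 11336) + 40998 = ((-12 - 1*142) + 22562)/(-17652 - 11336) + 40998 = ((-12 - 142) + 22562)/(-28988) + 40998 = (-154 + 22562)*(-1/28988) + 40998 = 22408*(-1/28988) + 40998 = -5602/7247 + 40998 = 297106904/7247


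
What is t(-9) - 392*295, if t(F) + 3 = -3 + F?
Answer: -115655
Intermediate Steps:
t(F) = -6 + F (t(F) = -3 + (-3 + F) = -6 + F)
t(-9) - 392*295 = (-6 - 9) - 392*295 = -15 - 115640 = -115655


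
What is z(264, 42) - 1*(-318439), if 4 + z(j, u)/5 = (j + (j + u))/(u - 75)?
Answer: 3501659/11 ≈ 3.1833e+5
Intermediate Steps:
z(j, u) = -20 + 5*(u + 2*j)/(-75 + u) (z(j, u) = -20 + 5*((j + (j + u))/(u - 75)) = -20 + 5*((u + 2*j)/(-75 + u)) = -20 + 5*(u + 2*j)/(-75 + u))
z(264, 42) - 1*(-318439) = 5*(300 - 3*42 + 2*264)/(-75 + 42) - 1*(-318439) = 5*(300 - 126 + 528)/(-33) + 318439 = 5*(-1/33)*702 + 318439 = -1170/11 + 318439 = 3501659/11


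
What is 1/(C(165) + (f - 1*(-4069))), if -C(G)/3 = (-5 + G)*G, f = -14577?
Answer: -1/89708 ≈ -1.1147e-5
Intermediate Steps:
C(G) = -3*G*(-5 + G) (C(G) = -3*(-5 + G)*G = -3*G*(-5 + G))
1/(C(165) + (f - 1*(-4069))) = 1/(3*165*(5 - 1*165) + (-14577 - 1*(-4069))) = 1/(3*165*(5 - 165) + (-14577 + 4069)) = 1/(3*165*(-160) - 10508) = 1/(-79200 - 10508) = 1/(-89708) = -1/89708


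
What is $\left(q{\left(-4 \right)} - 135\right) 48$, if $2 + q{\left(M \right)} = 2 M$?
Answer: $-6960$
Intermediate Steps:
$q{\left(M \right)} = -2 + 2 M$
$\left(q{\left(-4 \right)} - 135\right) 48 = \left(\left(-2 + 2 \left(-4\right)\right) - 135\right) 48 = \left(\left(-2 - 8\right) - 135\right) 48 = \left(-10 - 135\right) 48 = \left(-145\right) 48 = -6960$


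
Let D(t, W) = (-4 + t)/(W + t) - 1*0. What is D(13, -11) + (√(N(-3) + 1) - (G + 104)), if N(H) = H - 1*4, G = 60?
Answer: -319/2 + I*√6 ≈ -159.5 + 2.4495*I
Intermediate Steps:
N(H) = -4 + H (N(H) = H - 4 = -4 + H)
D(t, W) = (-4 + t)/(W + t) (D(t, W) = (-4 + t)/(W + t) + 0 = (-4 + t)/(W + t))
D(13, -11) + (√(N(-3) + 1) - (G + 104)) = (-4 + 13)/(-11 + 13) + (√((-4 - 3) + 1) - (60 + 104)) = 9/2 + (√(-7 + 1) - 1*164) = (½)*9 + (√(-6) - 164) = 9/2 + (I*√6 - 164) = 9/2 + (-164 + I*√6) = -319/2 + I*√6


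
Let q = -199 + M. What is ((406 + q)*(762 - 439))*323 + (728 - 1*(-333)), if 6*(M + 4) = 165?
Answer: 48097791/2 ≈ 2.4049e+7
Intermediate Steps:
M = 47/2 (M = -4 + (⅙)*165 = -4 + 55/2 = 47/2 ≈ 23.500)
q = -351/2 (q = -199 + 47/2 = -351/2 ≈ -175.50)
((406 + q)*(762 - 439))*323 + (728 - 1*(-333)) = ((406 - 351/2)*(762 - 439))*323 + (728 - 1*(-333)) = ((461/2)*323)*323 + (728 + 333) = (148903/2)*323 + 1061 = 48095669/2 + 1061 = 48097791/2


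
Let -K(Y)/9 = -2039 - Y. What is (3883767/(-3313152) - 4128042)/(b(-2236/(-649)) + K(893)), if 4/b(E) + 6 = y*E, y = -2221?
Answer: -11329091877952512925/72419802333754368 ≈ -156.44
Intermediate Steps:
K(Y) = 18351 + 9*Y (K(Y) = -9*(-2039 - Y) = 18351 + 9*Y)
b(E) = 4/(-6 - 2221*E)
(3883767/(-3313152) - 4128042)/(b(-2236/(-649)) + K(893)) = (3883767/(-3313152) - 4128042)/(4/(-6 - (-4966156)/(-649)) + (18351 + 9*893)) = (3883767*(-1/3313152) - 4128042)/(4/(-6 - (-4966156)*(-1)/649) + (18351 + 8037)) = (-1294589/1104384 - 4128042)/(4/(-6 - 2221*2236/649) + 26388) = -4558944830717/(1104384*(4/(-6 - 4966156/649) + 26388)) = -4558944830717/(1104384*(4/(-4970050/649) + 26388)) = -4558944830717/(1104384*(4*(-649/4970050) + 26388)) = -4558944830717/(1104384*(-1298/2485025 + 26388)) = -4558944830717/(1104384*65574838402/2485025) = -4558944830717/1104384*2485025/65574838402 = -11329091877952512925/72419802333754368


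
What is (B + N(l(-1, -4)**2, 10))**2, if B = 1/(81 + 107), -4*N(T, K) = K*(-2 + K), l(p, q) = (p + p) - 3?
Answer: 14130081/35344 ≈ 399.79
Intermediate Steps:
l(p, q) = -3 + 2*p (l(p, q) = 2*p - 3 = -3 + 2*p)
N(T, K) = -K*(-2 + K)/4
B = 1/188 ≈ 0.0053191
(B + N(l(-1, -4)**2, 10))**2 = (1/188 + (1/4)*10*(2 - 1*10))**2 = (1/188 + (1/4)*10*(2 - 10))**2 = (1/188 + (1/4)*10*(-8))**2 = (1/188 - 20)**2 = (-3759/188)**2 = 14130081/35344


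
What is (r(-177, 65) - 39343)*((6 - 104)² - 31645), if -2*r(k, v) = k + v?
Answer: 865924767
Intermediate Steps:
r(k, v) = -k/2 - v/2 (r(k, v) = -(k + v)/2 = -k/2 - v/2)
(r(-177, 65) - 39343)*((6 - 104)² - 31645) = ((-½*(-177) - ½*65) - 39343)*((6 - 104)² - 31645) = ((177/2 - 65/2) - 39343)*((-98)² - 31645) = (56 - 39343)*(9604 - 31645) = -39287*(-22041) = 865924767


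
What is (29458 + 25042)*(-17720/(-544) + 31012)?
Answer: 28762797375/17 ≈ 1.6919e+9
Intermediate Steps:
(29458 + 25042)*(-17720/(-544) + 31012) = 54500*(-17720*(-1/544) + 31012) = 54500*(2215/68 + 31012) = 54500*(2111031/68) = 28762797375/17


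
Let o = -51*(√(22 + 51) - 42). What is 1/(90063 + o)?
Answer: 10245/944619128 + 17*√73/2833857384 ≈ 1.0897e-5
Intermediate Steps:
o = 2142 - 51*√73 (o = -51*(√73 - 42) = -51*(-42 + √73) = 2142 - 51*√73 ≈ 1706.3)
1/(90063 + o) = 1/(90063 + (2142 - 51*√73)) = 1/(92205 - 51*√73)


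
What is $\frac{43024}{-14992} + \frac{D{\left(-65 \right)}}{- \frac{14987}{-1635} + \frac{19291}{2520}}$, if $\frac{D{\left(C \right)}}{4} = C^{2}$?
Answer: $\frac{867443117077}{865888259} \approx 1001.8$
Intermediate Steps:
$D{\left(C \right)} = 4 C^{2}$
$\frac{43024}{-14992} + \frac{D{\left(-65 \right)}}{- \frac{14987}{-1635} + \frac{19291}{2520}} = \frac{43024}{-14992} + \frac{4 \left(-65\right)^{2}}{- \frac{14987}{-1635} + \frac{19291}{2520}} = 43024 \left(- \frac{1}{14992}\right) + \frac{4 \cdot 4225}{\left(-14987\right) \left(- \frac{1}{1635}\right) + 19291 \cdot \frac{1}{2520}} = - \frac{2689}{937} + \frac{16900}{\frac{14987}{1635} + \frac{19291}{2520}} = - \frac{2689}{937} + \frac{16900}{\frac{924107}{54936}} = - \frac{2689}{937} + 16900 \cdot \frac{54936}{924107} = - \frac{2689}{937} + \frac{928418400}{924107} = \frac{867443117077}{865888259}$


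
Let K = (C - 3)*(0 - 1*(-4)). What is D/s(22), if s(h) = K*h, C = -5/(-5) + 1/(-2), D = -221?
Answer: 221/220 ≈ 1.0045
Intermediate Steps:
C = 1/2 (C = -5*(-1/5) + 1*(-1/2) = 1 - 1/2 = 1/2 ≈ 0.50000)
K = -10 (K = (1/2 - 3)*(0 - 1*(-4)) = -5*(0 + 4)/2 = -5/2*4 = -10)
s(h) = -10*h
D/s(22) = -221/((-10*22)) = -221/(-220) = -221*(-1/220) = 221/220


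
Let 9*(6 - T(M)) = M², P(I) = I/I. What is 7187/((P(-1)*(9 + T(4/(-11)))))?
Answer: 7826643/16319 ≈ 479.60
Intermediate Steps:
P(I) = 1
T(M) = 6 - M²/9
7187/((P(-1)*(9 + T(4/(-11))))) = 7187/((1*(9 + (6 - (4/(-11))²/9)))) = 7187/((1*(9 + (6 - (4*(-1/11))²/9)))) = 7187/((1*(9 + (6 - (-4/11)²/9)))) = 7187/((1*(9 + (6 - ⅑*16/121)))) = 7187/((1*(9 + (6 - 16/1089)))) = 7187/((1*(9 + 6518/1089))) = 7187/((1*(16319/1089))) = 7187/(16319/1089) = 7187*(1089/16319) = 7826643/16319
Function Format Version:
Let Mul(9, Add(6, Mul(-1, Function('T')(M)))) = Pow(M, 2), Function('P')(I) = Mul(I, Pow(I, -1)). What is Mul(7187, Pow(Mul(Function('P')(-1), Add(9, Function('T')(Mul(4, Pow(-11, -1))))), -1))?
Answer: Rational(7826643, 16319) ≈ 479.60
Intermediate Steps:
Function('P')(I) = 1
Function('T')(M) = Add(6, Mul(Rational(-1, 9), Pow(M, 2)))
Mul(7187, Pow(Mul(Function('P')(-1), Add(9, Function('T')(Mul(4, Pow(-11, -1))))), -1)) = Mul(7187, Pow(Mul(1, Add(9, Add(6, Mul(Rational(-1, 9), Pow(Mul(4, Pow(-11, -1)), 2))))), -1)) = Mul(7187, Pow(Mul(1, Add(9, Add(6, Mul(Rational(-1, 9), Pow(Mul(4, Rational(-1, 11)), 2))))), -1)) = Mul(7187, Pow(Mul(1, Add(9, Add(6, Mul(Rational(-1, 9), Pow(Rational(-4, 11), 2))))), -1)) = Mul(7187, Pow(Mul(1, Add(9, Add(6, Mul(Rational(-1, 9), Rational(16, 121))))), -1)) = Mul(7187, Pow(Mul(1, Add(9, Add(6, Rational(-16, 1089)))), -1)) = Mul(7187, Pow(Mul(1, Add(9, Rational(6518, 1089))), -1)) = Mul(7187, Pow(Mul(1, Rational(16319, 1089)), -1)) = Mul(7187, Pow(Rational(16319, 1089), -1)) = Mul(7187, Rational(1089, 16319)) = Rational(7826643, 16319)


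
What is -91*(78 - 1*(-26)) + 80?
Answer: -9384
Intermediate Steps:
-91*(78 - 1*(-26)) + 80 = -91*(78 + 26) + 80 = -91*104 + 80 = -9464 + 80 = -9384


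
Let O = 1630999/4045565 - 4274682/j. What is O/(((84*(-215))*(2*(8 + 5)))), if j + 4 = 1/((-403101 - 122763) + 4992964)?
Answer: -8583537816610949289/3771493899286695400 ≈ -2.2759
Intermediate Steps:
j = -17868399/4467100 (j = -4 + 1/((-403101 - 122763) + 4992964) = -4 + 1/(-525864 + 4992964) = -4 + 1/4467100 = -17868399/4467100 ≈ -4.0000)
O = 25750613449832847867/24095923200145 (O = 1630999/4045565 - 4274682/(-17868399/4467100) = 1630999*(1/4045565) - 4274682*(-4467100/17868399) = 1630999/4045565 + 6365143987400/5956133 = 25750613449832847867/24095923200145 ≈ 1.0687e+6)
O/(((84*(-215))*(2*(8 + 5)))) = 25750613449832847867/(24095923200145*(((84*(-215))*(2*(8 + 5))))) = 25750613449832847867/(24095923200145*((-36120*13))) = 25750613449832847867/(24095923200145*((-18060*26))) = (25750613449832847867/24095923200145)/(-469560) = (25750613449832847867/24095923200145)*(-1/469560) = -8583537816610949289/3771493899286695400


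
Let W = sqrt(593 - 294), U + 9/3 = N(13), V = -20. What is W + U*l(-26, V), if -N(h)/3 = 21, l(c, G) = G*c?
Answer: -34320 + sqrt(299) ≈ -34303.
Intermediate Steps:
N(h) = -63 (N(h) = -3*21 = -63)
U = -66 (U = -3 - 63 = -66)
W = sqrt(299) ≈ 17.292
W + U*l(-26, V) = sqrt(299) - (-1320)*(-26) = sqrt(299) - 66*520 = sqrt(299) - 34320 = -34320 + sqrt(299)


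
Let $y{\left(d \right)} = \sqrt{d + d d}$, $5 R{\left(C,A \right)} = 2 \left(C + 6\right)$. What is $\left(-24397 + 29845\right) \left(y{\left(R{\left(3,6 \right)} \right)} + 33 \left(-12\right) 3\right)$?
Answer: $-6472224 + \frac{16344 \sqrt{46}}{5} \approx -6.4501 \cdot 10^{6}$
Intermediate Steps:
$R{\left(C,A \right)} = \frac{12}{5} + \frac{2 C}{5}$ ($R{\left(C,A \right)} = \frac{2 \left(C + 6\right)}{5} = \frac{2 \left(6 + C\right)}{5} = \frac{12 + 2 C}{5} = \frac{12}{5} + \frac{2 C}{5}$)
$y{\left(d \right)} = \sqrt{d + d^{2}}$
$\left(-24397 + 29845\right) \left(y{\left(R{\left(3,6 \right)} \right)} + 33 \left(-12\right) 3\right) = \left(-24397 + 29845\right) \left(\sqrt{\left(\frac{12}{5} + \frac{2}{5} \cdot 3\right) \left(1 + \left(\frac{12}{5} + \frac{2}{5} \cdot 3\right)\right)} + 33 \left(-12\right) 3\right) = 5448 \left(\sqrt{\left(\frac{12}{5} + \frac{6}{5}\right) \left(1 + \left(\frac{12}{5} + \frac{6}{5}\right)\right)} - 1188\right) = 5448 \left(\sqrt{\frac{18 \left(1 + \frac{18}{5}\right)}{5}} - 1188\right) = 5448 \left(\sqrt{\frac{18}{5} \cdot \frac{23}{5}} - 1188\right) = 5448 \left(\sqrt{\frac{414}{25}} - 1188\right) = 5448 \left(\frac{3 \sqrt{46}}{5} - 1188\right) = 5448 \left(-1188 + \frac{3 \sqrt{46}}{5}\right) = -6472224 + \frac{16344 \sqrt{46}}{5}$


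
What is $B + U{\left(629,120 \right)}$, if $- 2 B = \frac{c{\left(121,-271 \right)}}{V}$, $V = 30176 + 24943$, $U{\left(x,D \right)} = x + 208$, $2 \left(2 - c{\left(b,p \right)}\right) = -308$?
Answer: $\frac{15378175}{18373} \approx 837.0$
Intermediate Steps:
$c{\left(b,p \right)} = 156$ ($c{\left(b,p \right)} = 2 - -154 = 2 + 154 = 156$)
$U{\left(x,D \right)} = 208 + x$
$V = 55119$
$B = - \frac{26}{18373}$ ($B = - \frac{156 \cdot \frac{1}{55119}}{2} = \left(- \frac{1}{2}\right) \frac{52}{18373} = - \frac{26}{18373} \approx -0.0014151$)
$B + U{\left(629,120 \right)} = - \frac{26}{18373} + \left(208 + 629\right) = - \frac{26}{18373} + 837 = \frac{15378175}{18373}$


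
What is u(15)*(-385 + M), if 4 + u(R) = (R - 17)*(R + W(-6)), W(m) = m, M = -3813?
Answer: 92356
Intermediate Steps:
u(R) = -4 + (-17 + R)*(-6 + R) (u(R) = -4 + (R - 17)*(R - 6) = -4 + (-17 + R)*(-6 + R))
u(15)*(-385 + M) = (98 + 15² - 23*15)*(-385 - 3813) = (98 + 225 - 345)*(-4198) = -22*(-4198) = 92356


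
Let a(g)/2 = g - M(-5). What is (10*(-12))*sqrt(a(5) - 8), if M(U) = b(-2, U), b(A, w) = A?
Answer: -120*sqrt(6) ≈ -293.94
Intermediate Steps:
M(U) = -2
a(g) = 4 + 2*g (a(g) = 2*(g - 1*(-2)) = 2*(g + 2) = 2*(2 + g) = 4 + 2*g)
(10*(-12))*sqrt(a(5) - 8) = (10*(-12))*sqrt((4 + 2*5) - 8) = -120*sqrt((4 + 10) - 8) = -120*sqrt(14 - 8) = -120*sqrt(6)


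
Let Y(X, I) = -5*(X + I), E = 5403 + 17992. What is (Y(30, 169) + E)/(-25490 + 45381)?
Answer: 22400/19891 ≈ 1.1261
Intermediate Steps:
E = 23395
Y(X, I) = -5*I - 5*X (Y(X, I) = -5*(I + X) = -5*I - 5*X)
(Y(30, 169) + E)/(-25490 + 45381) = ((-5*169 - 5*30) + 23395)/(-25490 + 45381) = ((-845 - 150) + 23395)/19891 = (-995 + 23395)*(1/19891) = 22400*(1/19891) = 22400/19891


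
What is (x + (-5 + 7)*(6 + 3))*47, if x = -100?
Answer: -3854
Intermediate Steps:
(x + (-5 + 7)*(6 + 3))*47 = (-100 + (-5 + 7)*(6 + 3))*47 = (-100 + 2*9)*47 = (-100 + 18)*47 = -82*47 = -3854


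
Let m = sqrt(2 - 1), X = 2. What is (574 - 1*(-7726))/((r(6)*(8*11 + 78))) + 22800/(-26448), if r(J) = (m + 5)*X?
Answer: 575/174 ≈ 3.3046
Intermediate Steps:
m = 1 (m = sqrt(1) = 1)
r(J) = 12 (r(J) = (1 + 5)*2 = 6*2 = 12)
(574 - 1*(-7726))/((r(6)*(8*11 + 78))) + 22800/(-26448) = (574 - 1*(-7726))/((12*(8*11 + 78))) + 22800/(-26448) = (574 + 7726)/((12*(88 + 78))) + 22800*(-1/26448) = 8300/((12*166)) - 25/29 = 8300/1992 - 25/29 = 8300*(1/1992) - 25/29 = 25/6 - 25/29 = 575/174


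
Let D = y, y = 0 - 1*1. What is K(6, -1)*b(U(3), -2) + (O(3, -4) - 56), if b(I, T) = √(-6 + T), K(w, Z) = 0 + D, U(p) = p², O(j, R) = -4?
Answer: -60 - 2*I*√2 ≈ -60.0 - 2.8284*I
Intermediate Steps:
y = -1 (y = 0 - 1 = -1)
D = -1
K(w, Z) = -1 (K(w, Z) = 0 - 1 = -1)
K(6, -1)*b(U(3), -2) + (O(3, -4) - 56) = -√(-6 - 2) + (-4 - 56) = -√(-8) - 60 = -2*I*√2 - 60 = -60 - 2*I*√2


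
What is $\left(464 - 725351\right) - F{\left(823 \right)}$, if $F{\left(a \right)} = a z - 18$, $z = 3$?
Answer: $-727338$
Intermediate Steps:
$F{\left(a \right)} = -18 + 3 a$ ($F{\left(a \right)} = a 3 - 18 = 3 a - 18 = -18 + 3 a$)
$\left(464 - 725351\right) - F{\left(823 \right)} = \left(464 - 725351\right) - \left(-18 + 3 \cdot 823\right) = \left(464 - 725351\right) - \left(-18 + 2469\right) = -724887 - 2451 = -727338$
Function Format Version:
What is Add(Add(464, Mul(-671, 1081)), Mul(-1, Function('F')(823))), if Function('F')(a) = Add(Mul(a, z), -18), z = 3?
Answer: -727338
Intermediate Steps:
Function('F')(a) = Add(-18, Mul(3, a)) (Function('F')(a) = Add(Mul(a, 3), -18) = Add(Mul(3, a), -18) = Add(-18, Mul(3, a)))
Add(Add(464, Mul(-671, 1081)), Mul(-1, Function('F')(823))) = Add(Add(464, Mul(-671, 1081)), Mul(-1, Add(-18, Mul(3, 823)))) = Add(Add(464, -725351), Mul(-1, Add(-18, 2469))) = Add(-724887, Mul(-1, 2451)) = Add(-724887, -2451) = -727338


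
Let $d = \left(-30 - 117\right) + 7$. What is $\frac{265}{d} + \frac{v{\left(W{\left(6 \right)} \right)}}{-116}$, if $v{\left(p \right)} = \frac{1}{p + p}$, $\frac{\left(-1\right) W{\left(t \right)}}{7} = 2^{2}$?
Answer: $- \frac{12295}{6496} \approx -1.8927$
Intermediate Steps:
$W{\left(t \right)} = -28$ ($W{\left(t \right)} = - 7 \cdot 2^{2} = \left(-7\right) 4 = -28$)
$d = -140$ ($d = -147 + 7 = -140$)
$v{\left(p \right)} = \frac{1}{2 p}$
$\frac{265}{d} + \frac{v{\left(W{\left(6 \right)} \right)}}{-116} = \frac{265}{-140} + \frac{\frac{1}{2} \frac{1}{-28}}{-116} = 265 \left(- \frac{1}{140}\right) + \frac{1}{2} \left(- \frac{1}{28}\right) \left(- \frac{1}{116}\right) = - \frac{53}{28} - - \frac{1}{6496} = - \frac{53}{28} + \frac{1}{6496} = - \frac{12295}{6496}$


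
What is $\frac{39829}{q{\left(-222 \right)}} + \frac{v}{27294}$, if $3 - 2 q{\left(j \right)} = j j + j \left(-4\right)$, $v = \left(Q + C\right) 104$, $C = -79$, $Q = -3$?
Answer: $- \frac{144557038}{76072927} \approx -1.9002$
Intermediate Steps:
$v = -8528$ ($v = \left(-3 - 79\right) 104 = \left(-82\right) 104 = -8528$)
$q{\left(j \right)} = \frac{3}{2} + 2 j - \frac{j^{2}}{2}$ ($q{\left(j \right)} = \frac{3}{2} - \frac{j j + j \left(-4\right)}{2} = \frac{3}{2} - \frac{j^{2} - 4 j}{2} = \frac{3}{2} - \left(\frac{j^{2}}{2} - 2 j\right) = \frac{3}{2} + 2 j - \frac{j^{2}}{2}$)
$\frac{39829}{q{\left(-222 \right)}} + \frac{v}{27294} = \frac{39829}{\frac{3}{2} + 2 \left(-222\right) - \frac{\left(-222\right)^{2}}{2}} - \frac{8528}{27294} = \frac{39829}{\frac{3}{2} - 444 - 24642} - \frac{4264}{13647} = \frac{39829}{- \frac{50169}{2}} - \frac{4264}{13647} = 39829 \left(- \frac{2}{50169}\right) - \frac{4264}{13647} = - \frac{79658}{50169} - \frac{4264}{13647} = - \frac{144557038}{76072927}$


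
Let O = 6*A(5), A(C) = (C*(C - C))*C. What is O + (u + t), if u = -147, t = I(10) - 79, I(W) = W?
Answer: -216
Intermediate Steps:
A(C) = 0 (A(C) = (C*0)*C = 0*C = 0)
t = -69 (t = 10 - 79 = -69)
O = 0 (O = 6*0 = 0)
O + (u + t) = 0 + (-147 - 69) = 0 - 216 = -216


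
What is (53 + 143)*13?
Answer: 2548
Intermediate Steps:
(53 + 143)*13 = 196*13 = 2548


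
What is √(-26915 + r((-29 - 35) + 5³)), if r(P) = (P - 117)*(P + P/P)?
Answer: I*√30387 ≈ 174.32*I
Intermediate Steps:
r(P) = (1 + P)*(-117 + P) (r(P) = (-117 + P)*(P + 1) = (-117 + P)*(1 + P) = (1 + P)*(-117 + P))
√(-26915 + r((-29 - 35) + 5³)) = √(-26915 + (-117 + ((-29 - 35) + 5³)² - 116*((-29 - 35) + 5³))) = √(-26915 + (-117 + (-64 + 125)² - 116*(-64 + 125))) = √(-26915 + (-117 + 61² - 116*61)) = √(-26915 + (-117 + 3721 - 7076)) = √(-26915 - 3472) = √(-30387) = I*√30387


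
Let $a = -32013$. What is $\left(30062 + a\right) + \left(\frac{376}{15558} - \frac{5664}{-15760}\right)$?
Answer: $- \frac{14946237619}{7662315} \approx -1950.6$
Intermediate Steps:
$\left(30062 + a\right) + \left(\frac{376}{15558} - \frac{5664}{-15760}\right) = \left(30062 - 32013\right) + \left(\frac{376}{15558} - \frac{5664}{-15760}\right) = -1951 + \left(376 \cdot \frac{1}{15558} - - \frac{354}{985}\right) = -1951 + \left(\frac{188}{7779} + \frac{354}{985}\right) = -1951 + \frac{2938946}{7662315} = - \frac{14946237619}{7662315}$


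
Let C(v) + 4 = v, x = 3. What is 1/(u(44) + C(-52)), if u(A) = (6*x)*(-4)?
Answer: -1/128 ≈ -0.0078125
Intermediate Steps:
u(A) = -72 (u(A) = (6*3)*(-4) = 18*(-4) = -72)
C(v) = -4 + v
1/(u(44) + C(-52)) = 1/(-72 + (-4 - 52)) = 1/(-72 - 56) = 1/(-128) = -1/128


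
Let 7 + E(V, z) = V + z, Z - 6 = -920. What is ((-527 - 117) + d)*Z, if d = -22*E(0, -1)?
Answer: 427752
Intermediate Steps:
Z = -914 (Z = 6 - 920 = -914)
E(V, z) = -7 + V + z (E(V, z) = -7 + (V + z) = -7 + V + z)
d = 176 (d = -22*(-7 + 0 - 1) = -22*(-8) = 176)
((-527 - 117) + d)*Z = ((-527 - 117) + 176)*(-914) = (-644 + 176)*(-914) = -468*(-914) = 427752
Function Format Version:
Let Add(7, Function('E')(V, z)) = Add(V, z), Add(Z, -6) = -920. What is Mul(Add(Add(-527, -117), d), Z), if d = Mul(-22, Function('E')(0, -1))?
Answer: 427752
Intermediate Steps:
Z = -914 (Z = Add(6, -920) = -914)
Function('E')(V, z) = Add(-7, V, z) (Function('E')(V, z) = Add(-7, Add(V, z)) = Add(-7, V, z))
d = 176 (d = Mul(-22, Add(-7, 0, -1)) = Mul(-22, -8) = 176)
Mul(Add(Add(-527, -117), d), Z) = Mul(Add(Add(-527, -117), 176), -914) = Mul(Add(-644, 176), -914) = Mul(-468, -914) = 427752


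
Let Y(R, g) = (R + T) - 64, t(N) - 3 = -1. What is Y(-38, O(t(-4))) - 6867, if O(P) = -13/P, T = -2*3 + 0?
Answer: -6975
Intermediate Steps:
T = -6 (T = -6 + 0 = -6)
t(N) = 2 (t(N) = 3 - 1 = 2)
Y(R, g) = -70 + R (Y(R, g) = (R - 6) - 64 = (-6 + R) - 64 = -70 + R)
Y(-38, O(t(-4))) - 6867 = (-70 - 38) - 6867 = -108 - 6867 = -6975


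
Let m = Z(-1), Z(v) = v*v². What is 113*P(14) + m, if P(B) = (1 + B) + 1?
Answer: 1807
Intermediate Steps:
Z(v) = v³
m = -1 (m = (-1)³ = -1)
P(B) = 2 + B
113*P(14) + m = 113*(2 + 14) - 1 = 113*16 - 1 = 1808 - 1 = 1807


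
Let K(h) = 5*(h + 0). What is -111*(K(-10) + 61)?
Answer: -1221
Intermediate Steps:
K(h) = 5*h
-111*(K(-10) + 61) = -111*(5*(-10) + 61) = -111*(-50 + 61) = -111*11 = -1221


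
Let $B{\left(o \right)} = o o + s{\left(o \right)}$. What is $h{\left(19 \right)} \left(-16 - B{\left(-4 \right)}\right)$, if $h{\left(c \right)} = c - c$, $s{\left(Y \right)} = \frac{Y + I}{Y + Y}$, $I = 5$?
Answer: $0$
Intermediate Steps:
$s{\left(Y \right)} = \frac{5 + Y}{2 Y}$ ($s{\left(Y \right)} = \frac{Y + 5}{Y + Y} = \frac{5 + Y}{2 Y}$)
$h{\left(c \right)} = 0$
$B{\left(o \right)} = o^{2} + \frac{5 + o}{2 o}$ ($B{\left(o \right)} = o o + \frac{5 + o}{2 o} = o^{2} + \frac{5 + o}{2 o}$)
$h{\left(19 \right)} \left(-16 - B{\left(-4 \right)}\right) = 0 \left(-16 - \frac{5 - 4 + 2 \left(-4\right)^{3}}{2 \left(-4\right)}\right) = 0 \left(-16 - \frac{1}{2} \left(- \frac{1}{4}\right) \left(5 - 4 + 2 \left(-64\right)\right)\right) = 0 \left(-16 - \frac{1}{2} \left(- \frac{1}{4}\right) \left(5 - 4 - 128\right)\right) = 0 \left(-16 - \frac{1}{2} \left(- \frac{1}{4}\right) \left(-127\right)\right) = 0 \left(-16 - \frac{127}{8}\right) = 0 \left(- \frac{255}{8}\right) = 0$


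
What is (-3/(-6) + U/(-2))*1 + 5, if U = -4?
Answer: 15/2 ≈ 7.5000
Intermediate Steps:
(-3/(-6) + U/(-2))*1 + 5 = (-3/(-6) - 4/(-2))*1 + 5 = (-3*(-⅙) - 4*(-½))*1 + 5 = (½ + 2)*1 + 5 = (5/2)*1 + 5 = 5/2 + 5 = 15/2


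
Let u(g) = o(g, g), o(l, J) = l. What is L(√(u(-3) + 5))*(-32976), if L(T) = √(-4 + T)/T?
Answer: -16488*I*√(8 - 2*√2) ≈ -37496.0*I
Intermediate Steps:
u(g) = g
L(T) = √(-4 + T)/T
L(√(u(-3) + 5))*(-32976) = (√(-4 + √(-3 + 5))/(√(-3 + 5)))*(-32976) = (√(-4 + √2)/(√2))*(-32976) = ((√2/2)*√(-4 + √2))*(-32976) = (√2*√(-4 + √2)/2)*(-32976) = -16488*√2*√(-4 + √2)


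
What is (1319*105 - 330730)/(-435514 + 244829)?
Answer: 38447/38137 ≈ 1.0081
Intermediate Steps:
(1319*105 - 330730)/(-435514 + 244829) = (138495 - 330730)/(-190685) = -192235*(-1/190685) = 38447/38137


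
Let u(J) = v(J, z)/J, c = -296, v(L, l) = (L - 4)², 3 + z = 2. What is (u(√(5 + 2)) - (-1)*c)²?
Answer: 647441/7 - 13984*√7/7 ≈ 87206.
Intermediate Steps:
z = -1 (z = -3 + 2 = -1)
v(L, l) = (-4 + L)²
u(J) = (-4 + J)²/J
(u(√(5 + 2)) - (-1)*c)² = ((-4 + √(5 + 2))²/(√(5 + 2)) - (-1)*(-296))² = ((-4 + √7)²/(√7) - 1*296)² = ((√7/7)*(-4 + √7)² - 296)² = (√7*(-4 + √7)²/7 - 296)² = (-296 + √7*(-4 + √7)²/7)²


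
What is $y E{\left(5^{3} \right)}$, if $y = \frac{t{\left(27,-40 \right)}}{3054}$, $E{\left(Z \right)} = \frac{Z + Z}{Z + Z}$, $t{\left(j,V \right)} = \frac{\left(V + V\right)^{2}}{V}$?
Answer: $- \frac{80}{1527} \approx -0.05239$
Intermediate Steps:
$t{\left(j,V \right)} = 4 V$ ($t{\left(j,V \right)} = \frac{\left(2 V\right)^{2}}{V} = \frac{4 V^{2}}{V} = 4 V$)
$E{\left(Z \right)} = 1$ ($E{\left(Z \right)} = \frac{2 Z}{2 Z} = 2 Z \frac{1}{2 Z} = 1$)
$y = - \frac{80}{1527}$ ($y = \frac{4 \left(-40\right)}{3054} = \left(-160\right) \frac{1}{3054} = - \frac{80}{1527} \approx -0.05239$)
$y E{\left(5^{3} \right)} = \left(- \frac{80}{1527}\right) 1 = - \frac{80}{1527}$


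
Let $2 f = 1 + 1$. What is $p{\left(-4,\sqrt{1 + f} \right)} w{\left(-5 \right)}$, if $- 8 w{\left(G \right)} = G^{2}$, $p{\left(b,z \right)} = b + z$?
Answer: $\frac{25}{2} - \frac{25 \sqrt{2}}{8} \approx 8.0806$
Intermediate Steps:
$f = 1$ ($f = \frac{1 + 1}{2} = \frac{1}{2} \cdot 2 = 1$)
$w{\left(G \right)} = - \frac{G^{2}}{8}$
$p{\left(-4,\sqrt{1 + f} \right)} w{\left(-5 \right)} = \left(-4 + \sqrt{1 + 1}\right) \left(- \frac{\left(-5\right)^{2}}{8}\right) = \left(-4 + \sqrt{2}\right) \left(\left(- \frac{1}{8}\right) 25\right) = \left(-4 + \sqrt{2}\right) \left(- \frac{25}{8}\right) = \frac{25}{2} - \frac{25 \sqrt{2}}{8}$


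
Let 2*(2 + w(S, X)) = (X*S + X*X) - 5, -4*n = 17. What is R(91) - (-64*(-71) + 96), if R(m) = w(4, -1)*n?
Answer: -9229/2 ≈ -4614.5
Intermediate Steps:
n = -17/4 (n = -¼*17 = -17/4 ≈ -4.2500)
w(S, X) = -9/2 + X²/2 + S*X/2 (w(S, X) = -2 + ((X*S + X*X) - 5)/2 = -2 + ((S*X + X²) - 5)/2 = -2 + ((X² + S*X) - 5)/2 = -2 + (-5 + X² + S*X)/2 = -2 + (-5/2 + X²/2 + S*X/2) = -9/2 + X²/2 + S*X/2)
R(m) = 51/2 (R(m) = (-9/2 + (½)*(-1)² + (½)*4*(-1))*(-17/4) = (-9/2 + (½)*1 - 2)*(-17/4) = (-9/2 + ½ - 2)*(-17/4) = -6*(-17/4) = 51/2)
R(91) - (-64*(-71) + 96) = 51/2 - (-64*(-71) + 96) = 51/2 - (4544 + 96) = 51/2 - 1*4640 = 51/2 - 4640 = -9229/2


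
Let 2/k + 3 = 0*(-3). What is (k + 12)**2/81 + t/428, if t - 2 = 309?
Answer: 721487/312012 ≈ 2.3124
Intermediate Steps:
k = -2/3 (k = 2/(-3 + 0*(-3)) = 2/(-3 + 0) = 2/(-3) = 2*(-1/3) = -2/3 ≈ -0.66667)
t = 311 (t = 2 + 309 = 311)
(k + 12)**2/81 + t/428 = (-2/3 + 12)**2/81 + 311/428 = (34/3)**2*(1/81) + 311*(1/428) = (1156/9)*(1/81) + 311/428 = 1156/729 + 311/428 = 721487/312012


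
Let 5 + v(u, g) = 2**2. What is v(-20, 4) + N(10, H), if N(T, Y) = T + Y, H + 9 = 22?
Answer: 22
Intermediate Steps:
v(u, g) = -1 (v(u, g) = -5 + 2**2 = -5 + 4 = -1)
H = 13 (H = -9 + 22 = 13)
v(-20, 4) + N(10, H) = -1 + (10 + 13) = -1 + 23 = 22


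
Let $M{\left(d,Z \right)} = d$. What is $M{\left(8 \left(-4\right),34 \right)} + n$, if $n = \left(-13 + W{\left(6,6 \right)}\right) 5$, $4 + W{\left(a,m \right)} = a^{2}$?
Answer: $63$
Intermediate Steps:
$W{\left(a,m \right)} = -4 + a^{2}$
$n = 95$ ($n = \left(-13 - \left(4 - 6^{2}\right)\right) 5 = \left(-13 + \left(-4 + 36\right)\right) 5 = \left(-13 + 32\right) 5 = 19 \cdot 5 = 95$)
$M{\left(8 \left(-4\right),34 \right)} + n = 8 \left(-4\right) + 95 = -32 + 95 = 63$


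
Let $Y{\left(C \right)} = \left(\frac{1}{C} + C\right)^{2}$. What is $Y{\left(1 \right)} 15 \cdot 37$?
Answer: $2220$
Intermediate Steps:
$Y{\left(C \right)} = \left(C + \frac{1}{C}\right)^{2}$
$Y{\left(1 \right)} 15 \cdot 37 = 1^{-2} \left(1 + 1^{2}\right)^{2} \cdot 15 \cdot 37 = 1 \left(1 + 1\right)^{2} \cdot 15 \cdot 37 = 1 \cdot 2^{2} \cdot 15 \cdot 37 = 1 \cdot 4 \cdot 15 \cdot 37 = 4 \cdot 15 \cdot 37 = 60 \cdot 37 = 2220$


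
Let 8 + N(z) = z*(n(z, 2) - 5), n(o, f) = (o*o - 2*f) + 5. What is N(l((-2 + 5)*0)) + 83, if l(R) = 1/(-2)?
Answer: 615/8 ≈ 76.875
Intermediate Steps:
n(o, f) = 5 + o² - 2*f (n(o, f) = (o² - 2*f) + 5 = 5 + o² - 2*f)
l(R) = -½
N(z) = -8 + z*(-4 + z²) (N(z) = -8 + z*((5 + z² - 2*2) - 5) = -8 + z*((5 + z² - 4) - 5) = -8 + z*((1 + z²) - 5) = -8 + z*(-4 + z²))
N(l((-2 + 5)*0)) + 83 = (-8 + (-½)³ - 4*(-½)) + 83 = (-8 - ⅛ + 2) + 83 = -49/8 + 83 = 615/8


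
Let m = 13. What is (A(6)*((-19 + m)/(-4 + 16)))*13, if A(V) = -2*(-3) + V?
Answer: -78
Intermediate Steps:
A(V) = 6 + V
(A(6)*((-19 + m)/(-4 + 16)))*13 = ((6 + 6)*((-19 + 13)/(-4 + 16)))*13 = (12*(-6/12))*13 = (12*(-6*1/12))*13 = (12*(-½))*13 = -6*13 = -78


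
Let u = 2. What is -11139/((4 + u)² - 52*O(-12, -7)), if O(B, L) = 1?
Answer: 11139/16 ≈ 696.19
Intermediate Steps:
-11139/((4 + u)² - 52*O(-12, -7)) = -11139/((4 + 2)² - 52*1) = -11139/(6² - 52) = -11139/(36 - 52) = -11139/(-16) = -11139*(-1/16) = 11139/16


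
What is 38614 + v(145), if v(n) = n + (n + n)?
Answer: 39049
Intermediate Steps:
v(n) = 3*n (v(n) = n + 2*n = 3*n)
38614 + v(145) = 38614 + 3*145 = 38614 + 435 = 39049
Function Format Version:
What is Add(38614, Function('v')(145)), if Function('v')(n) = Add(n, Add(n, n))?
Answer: 39049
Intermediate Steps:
Function('v')(n) = Mul(3, n) (Function('v')(n) = Add(n, Mul(2, n)) = Mul(3, n))
Add(38614, Function('v')(145)) = Add(38614, Mul(3, 145)) = Add(38614, 435) = 39049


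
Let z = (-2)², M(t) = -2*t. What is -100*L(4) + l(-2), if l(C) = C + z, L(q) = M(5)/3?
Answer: 1006/3 ≈ 335.33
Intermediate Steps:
z = 4
L(q) = -10/3 (L(q) = -2*5/3 = -10*⅓ = -10/3)
l(C) = 4 + C (l(C) = C + 4 = 4 + C)
-100*L(4) + l(-2) = -100*(-10/3) + (4 - 2) = 1000/3 + 2 = 1006/3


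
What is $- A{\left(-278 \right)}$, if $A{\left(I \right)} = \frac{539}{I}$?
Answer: $\frac{539}{278} \approx 1.9388$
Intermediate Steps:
$- A{\left(-278 \right)} = - \frac{539}{-278} = - \frac{539 \left(-1\right)}{278} = \left(-1\right) \left(- \frac{539}{278}\right) = \frac{539}{278}$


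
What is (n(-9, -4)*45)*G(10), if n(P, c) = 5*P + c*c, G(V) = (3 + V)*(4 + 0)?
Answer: -67860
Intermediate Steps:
G(V) = 12 + 4*V (G(V) = (3 + V)*4 = 12 + 4*V)
n(P, c) = c² + 5*P (n(P, c) = 5*P + c² = c² + 5*P)
(n(-9, -4)*45)*G(10) = (((-4)² + 5*(-9))*45)*(12 + 4*10) = ((16 - 45)*45)*(12 + 40) = -29*45*52 = -1305*52 = -67860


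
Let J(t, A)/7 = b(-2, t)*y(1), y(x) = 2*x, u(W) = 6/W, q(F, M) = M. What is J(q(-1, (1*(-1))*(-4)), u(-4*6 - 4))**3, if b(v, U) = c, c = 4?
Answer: 175616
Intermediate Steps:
b(v, U) = 4
J(t, A) = 56 (J(t, A) = 7*(4*(2*1)) = 7*(4*2) = 7*8 = 56)
J(q(-1, (1*(-1))*(-4)), u(-4*6 - 4))**3 = 56**3 = 175616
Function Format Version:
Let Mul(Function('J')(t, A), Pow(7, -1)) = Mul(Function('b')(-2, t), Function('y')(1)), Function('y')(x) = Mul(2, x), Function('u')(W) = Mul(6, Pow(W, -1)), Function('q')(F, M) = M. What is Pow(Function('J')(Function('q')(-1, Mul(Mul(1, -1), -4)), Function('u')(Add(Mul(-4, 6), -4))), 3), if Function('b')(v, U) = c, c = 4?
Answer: 175616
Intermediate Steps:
Function('b')(v, U) = 4
Function('J')(t, A) = 56 (Function('J')(t, A) = Mul(7, Mul(4, Mul(2, 1))) = Mul(7, Mul(4, 2)) = Mul(7, 8) = 56)
Pow(Function('J')(Function('q')(-1, Mul(Mul(1, -1), -4)), Function('u')(Add(Mul(-4, 6), -4))), 3) = Pow(56, 3) = 175616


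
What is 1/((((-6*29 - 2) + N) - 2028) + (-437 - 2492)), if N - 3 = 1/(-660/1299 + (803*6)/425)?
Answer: -1992694/10222336195 ≈ -0.00019494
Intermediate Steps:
N = 6162107/1992694 (N = 3 + 1/(-660/1299 + (803*6)/425) = 3 + 1/(-660*1/1299 + 4818*(1/425)) = 3 + 1/(-220/433 + 4818/425) = 3 + 1/(1992694/184025) = 3 + 184025/1992694 = 6162107/1992694 ≈ 3.0924)
1/((((-6*29 - 2) + N) - 2028) + (-437 - 2492)) = 1/((((-6*29 - 2) + 6162107/1992694) - 2028) + (-437 - 2492)) = 1/((((-174 - 2) + 6162107/1992694) - 2028) - 2929) = 1/(((-176 + 6162107/1992694) - 2028) - 2929) = 1/((-344552037/1992694 - 2028) - 2929) = 1/(-4385735469/1992694 - 2929) = 1/(-10222336195/1992694) = -1992694/10222336195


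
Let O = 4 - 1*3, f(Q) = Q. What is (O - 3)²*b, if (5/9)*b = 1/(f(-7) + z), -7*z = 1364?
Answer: -28/785 ≈ -0.035669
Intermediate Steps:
z = -1364/7 (z = -⅐*1364 = -1364/7 ≈ -194.86)
O = 1 (O = 4 - 3 = 1)
b = -7/785 (b = 9/(5*(-7 - 1364/7)) = 9/(5*(-1413/7)) = (9/5)*(-7/1413) = -7/785 ≈ -0.0089172)
(O - 3)²*b = (1 - 3)²*(-7/785) = (-2)²*(-7/785) = 4*(-7/785) = -28/785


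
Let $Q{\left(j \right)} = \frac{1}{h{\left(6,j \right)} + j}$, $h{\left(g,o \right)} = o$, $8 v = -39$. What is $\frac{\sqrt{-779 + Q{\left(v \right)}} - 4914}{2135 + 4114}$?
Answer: $- \frac{1638}{2083} + \frac{i \sqrt{1185015}}{243711} \approx -0.78637 + 0.0044667 i$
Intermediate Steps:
$v = - \frac{39}{8}$ ($v = \frac{1}{8} \left(-39\right) = - \frac{39}{8} \approx -4.875$)
$Q{\left(j \right)} = \frac{1}{2 j}$ ($Q{\left(j \right)} = \frac{1}{j + j} = \frac{1}{2 j}$)
$\frac{\sqrt{-779 + Q{\left(v \right)}} - 4914}{2135 + 4114} = \frac{\sqrt{-779 + \frac{1}{2 \left(- \frac{39}{8}\right)}} - 4914}{2135 + 4114} = \frac{\sqrt{-779 + \frac{1}{2} \left(- \frac{8}{39}\right)} - 4914}{6249} = \left(\sqrt{-779 - \frac{4}{39}} - 4914\right) \frac{1}{6249} = \left(\sqrt{- \frac{30385}{39}} - 4914\right) \frac{1}{6249} = \left(\frac{i \sqrt{1185015}}{39} - 4914\right) \frac{1}{6249} = \left(-4914 + \frac{i \sqrt{1185015}}{39}\right) \frac{1}{6249} = - \frac{1638}{2083} + \frac{i \sqrt{1185015}}{243711}$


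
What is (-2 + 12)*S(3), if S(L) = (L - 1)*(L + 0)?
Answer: 60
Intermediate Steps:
S(L) = L*(-1 + L) (S(L) = (-1 + L)*L = L*(-1 + L))
(-2 + 12)*S(3) = (-2 + 12)*(3*(-1 + 3)) = 10*(3*2) = 10*6 = 60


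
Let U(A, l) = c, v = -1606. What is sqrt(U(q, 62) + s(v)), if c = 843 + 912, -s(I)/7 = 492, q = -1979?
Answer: I*sqrt(1689) ≈ 41.097*I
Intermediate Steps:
s(I) = -3444 (s(I) = -7*492 = -3444)
c = 1755
U(A, l) = 1755
sqrt(U(q, 62) + s(v)) = sqrt(1755 - 3444) = sqrt(-1689) = I*sqrt(1689)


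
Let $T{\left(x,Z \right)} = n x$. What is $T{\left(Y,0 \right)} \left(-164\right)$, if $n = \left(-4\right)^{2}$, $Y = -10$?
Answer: $26240$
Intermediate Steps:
$n = 16$
$T{\left(x,Z \right)} = 16 x$
$T{\left(Y,0 \right)} \left(-164\right) = 16 \left(-10\right) \left(-164\right) = \left(-160\right) \left(-164\right) = 26240$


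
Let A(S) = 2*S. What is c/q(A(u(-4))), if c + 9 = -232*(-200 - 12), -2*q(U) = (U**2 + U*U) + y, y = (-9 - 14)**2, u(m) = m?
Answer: -98350/657 ≈ -149.70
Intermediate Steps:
y = 529 (y = (-23)**2 = 529)
q(U) = -529/2 - U**2 (q(U) = -((U**2 + U*U) + 529)/2 = -((U**2 + U**2) + 529)/2 = -(2*U**2 + 529)/2 = -(529 + 2*U**2)/2 = -529/2 - U**2)
c = 49175 (c = -9 - 232*(-200 - 12) = -9 - 232*(-212) = -9 + 49184 = 49175)
c/q(A(u(-4))) = 49175/(-529/2 - (2*(-4))**2) = 49175/(-529/2 - 1*(-8)**2) = 49175/(-529/2 - 1*64) = 49175/(-529/2 - 64) = 49175/(-657/2) = 49175*(-2/657) = -98350/657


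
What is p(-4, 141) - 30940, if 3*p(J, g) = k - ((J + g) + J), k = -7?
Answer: -92960/3 ≈ -30987.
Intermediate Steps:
p(J, g) = -7/3 - 2*J/3 - g/3 (p(J, g) = (-7 - ((J + g) + J))/3 = (-7 - (g + 2*J))/3 = (-7 + (-g - 2*J))/3 = (-7 - g - 2*J)/3 = -7/3 - 2*J/3 - g/3)
p(-4, 141) - 30940 = (-7/3 - 2/3*(-4) - 1/3*141) - 30940 = (-7/3 + 8/3 - 47) - 30940 = -140/3 - 30940 = -92960/3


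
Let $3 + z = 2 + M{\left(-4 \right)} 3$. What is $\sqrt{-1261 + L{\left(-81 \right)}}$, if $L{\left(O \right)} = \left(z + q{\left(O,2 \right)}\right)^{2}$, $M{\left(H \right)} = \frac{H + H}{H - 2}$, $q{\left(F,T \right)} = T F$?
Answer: $2 \sqrt{6005} \approx 154.98$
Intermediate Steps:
$q{\left(F,T \right)} = F T$
$M{\left(H \right)} = \frac{2 H}{-2 + H}$
$z = 3$ ($z = -3 + \left(2 + 2 \left(-4\right) \frac{1}{-2 - 4} \cdot 3\right) = -3 + \left(2 + 2 \left(-4\right) \frac{1}{-6} \cdot 3\right) = -3 + \left(2 + 2 \left(-4\right) \left(- \frac{1}{6}\right) 3\right) = -3 + \left(2 + \frac{4}{3} \cdot 3\right) = -3 + \left(2 + 4\right) = -3 + 6 = 3$)
$L{\left(O \right)} = \left(3 + 2 O\right)^{2}$ ($L{\left(O \right)} = \left(3 + O 2\right)^{2} = \left(3 + 2 O\right)^{2}$)
$\sqrt{-1261 + L{\left(-81 \right)}} = \sqrt{-1261 + \left(3 + 2 \left(-81\right)\right)^{2}} = \sqrt{-1261 + \left(3 - 162\right)^{2}} = \sqrt{-1261 + \left(-159\right)^{2}} = \sqrt{-1261 + 25281} = \sqrt{24020} = 2 \sqrt{6005}$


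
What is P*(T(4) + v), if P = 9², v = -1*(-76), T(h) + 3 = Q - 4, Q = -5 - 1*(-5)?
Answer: 5589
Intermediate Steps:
Q = 0 (Q = -5 + 5 = 0)
T(h) = -7 (T(h) = -3 + (0 - 4) = -3 - 4 = -7)
v = 76
P = 81
P*(T(4) + v) = 81*(-7 + 76) = 81*69 = 5589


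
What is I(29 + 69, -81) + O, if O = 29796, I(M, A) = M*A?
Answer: 21858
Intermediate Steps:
I(M, A) = A*M
I(29 + 69, -81) + O = -81*(29 + 69) + 29796 = -81*98 + 29796 = -7938 + 29796 = 21858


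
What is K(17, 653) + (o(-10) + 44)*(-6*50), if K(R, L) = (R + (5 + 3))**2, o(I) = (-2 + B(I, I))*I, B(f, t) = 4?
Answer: -6575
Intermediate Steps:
o(I) = 2*I (o(I) = (-2 + 4)*I = 2*I)
K(R, L) = (8 + R)**2 (K(R, L) = (R + 8)**2 = (8 + R)**2)
K(17, 653) + (o(-10) + 44)*(-6*50) = (8 + 17)**2 + (2*(-10) + 44)*(-6*50) = 25**2 + (-20 + 44)*(-300) = 625 + 24*(-300) = 625 - 7200 = -6575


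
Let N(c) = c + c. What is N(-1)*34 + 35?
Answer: -33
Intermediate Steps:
N(c) = 2*c
N(-1)*34 + 35 = (2*(-1))*34 + 35 = -2*34 + 35 = -68 + 35 = -33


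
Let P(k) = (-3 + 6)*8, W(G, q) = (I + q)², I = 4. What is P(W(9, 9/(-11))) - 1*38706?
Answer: -38682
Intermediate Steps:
W(G, q) = (4 + q)²
P(k) = 24 (P(k) = 3*8 = 24)
P(W(9, 9/(-11))) - 1*38706 = 24 - 1*38706 = 24 - 38706 = -38682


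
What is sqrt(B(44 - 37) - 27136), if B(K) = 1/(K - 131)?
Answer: I*sqrt(104310815)/62 ≈ 164.73*I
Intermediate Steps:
B(K) = 1/(-131 + K)
sqrt(B(44 - 37) - 27136) = sqrt(1/(-131 + (44 - 37)) - 27136) = sqrt(1/(-131 + 7) - 27136) = sqrt(1/(-124) - 27136) = sqrt(-1/124 - 27136) = sqrt(-3364865/124) = I*sqrt(104310815)/62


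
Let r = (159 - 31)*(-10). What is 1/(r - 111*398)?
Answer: -1/45458 ≈ -2.1998e-5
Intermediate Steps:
r = -1280 (r = 128*(-10) = -1280)
1/(r - 111*398) = 1/(-1280 - 111*398) = 1/(-1280 - 44178) = 1/(-45458) = -1/45458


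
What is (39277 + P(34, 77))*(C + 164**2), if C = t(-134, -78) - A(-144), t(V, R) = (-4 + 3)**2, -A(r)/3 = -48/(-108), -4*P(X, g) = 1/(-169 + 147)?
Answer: 278912342015/264 ≈ 1.0565e+9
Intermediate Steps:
P(X, g) = 1/88 (P(X, g) = -1/(4*(-169 + 147)) = -1/4/(-22) = -1/4*(-1/22) = 1/88)
A(r) = -4/3 (A(r) = -(-144)/(-108) = -(-144)*(-1)/108 = -3*4/9 = -4/3)
t(V, R) = 1 (t(V, R) = (-1)**2 = 1)
C = 7/3 (C = 1 - 1*(-4/3) = 1 + 4/3 = 7/3 ≈ 2.3333)
(39277 + P(34, 77))*(C + 164**2) = (39277 + 1/88)*(7/3 + 164**2) = 3456377*(7/3 + 26896)/88 = (3456377/88)*(80695/3) = 278912342015/264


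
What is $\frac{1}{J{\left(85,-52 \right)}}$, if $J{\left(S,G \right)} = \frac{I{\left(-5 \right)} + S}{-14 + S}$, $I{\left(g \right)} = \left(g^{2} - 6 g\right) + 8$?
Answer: $\frac{71}{148} \approx 0.47973$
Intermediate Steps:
$I{\left(g \right)} = 8 + g^{2} - 6 g$
$J{\left(S,G \right)} = \frac{63 + S}{-14 + S}$ ($J{\left(S,G \right)} = \frac{\left(8 + \left(-5\right)^{2} - -30\right) + S}{-14 + S} = \frac{\left(8 + 25 + 30\right) + S}{-14 + S} = \frac{63 + S}{-14 + S}$)
$\frac{1}{J{\left(85,-52 \right)}} = \frac{1}{\frac{1}{-14 + 85} \left(63 + 85\right)} = \frac{1}{\frac{1}{71} \cdot 148} = \frac{1}{\frac{148}{71}} = \frac{71}{148}$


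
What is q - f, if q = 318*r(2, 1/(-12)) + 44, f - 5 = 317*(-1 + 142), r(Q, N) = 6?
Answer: -42750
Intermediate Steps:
f = 44702 (f = 5 + 317*(-1 + 142) = 5 + 317*141 = 5 + 44697 = 44702)
q = 1952 (q = 318*6 + 44 = 1908 + 44 = 1952)
q - f = 1952 - 1*44702 = 1952 - 44702 = -42750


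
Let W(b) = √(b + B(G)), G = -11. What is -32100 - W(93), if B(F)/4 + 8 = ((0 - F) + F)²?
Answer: -32100 - √61 ≈ -32108.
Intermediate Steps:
B(F) = -32 (B(F) = -32 + 4*((0 - F) + F)² = -32 + 4*(-F + F)² = -32 + 4*0² = -32 + 4*0 = -32 + 0 = -32)
W(b) = √(-32 + b) (W(b) = √(b - 32) = √(-32 + b))
-32100 - W(93) = -32100 - √(-32 + 93) = -32100 - √61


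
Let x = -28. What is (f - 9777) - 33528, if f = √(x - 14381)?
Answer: -43305 + 3*I*√1601 ≈ -43305.0 + 120.04*I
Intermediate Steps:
f = 3*I*√1601 (f = √(-28 - 14381) = √(-14409) = 3*I*√1601 ≈ 120.04*I)
(f - 9777) - 33528 = (3*I*√1601 - 9777) - 33528 = (-9777 + 3*I*√1601) - 33528 = -43305 + 3*I*√1601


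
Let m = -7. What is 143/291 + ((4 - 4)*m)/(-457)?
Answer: 143/291 ≈ 0.49141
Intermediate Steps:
143/291 + ((4 - 4)*m)/(-457) = 143/291 + ((4 - 4)*(-7))/(-457) = 143*(1/291) + (0*(-7))*(-1/457) = 143/291 + 0*(-1/457) = 143/291 + 0 = 143/291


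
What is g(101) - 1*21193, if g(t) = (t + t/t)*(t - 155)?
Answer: -26701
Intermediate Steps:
g(t) = (1 + t)*(-155 + t) (g(t) = (t + 1)*(-155 + t) = (1 + t)*(-155 + t))
g(101) - 1*21193 = (-155 + 101² - 154*101) - 1*21193 = (-155 + 10201 - 15554) - 21193 = -5508 - 21193 = -26701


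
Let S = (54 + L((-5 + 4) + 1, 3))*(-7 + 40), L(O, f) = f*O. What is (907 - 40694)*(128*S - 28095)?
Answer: -7957439787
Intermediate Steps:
L(O, f) = O*f
S = 1782 (S = (54 + ((-5 + 4) + 1)*3)*(-7 + 40) = (54 + (-1 + 1)*3)*33 = (54 + 0*3)*33 = (54 + 0)*33 = 54*33 = 1782)
(907 - 40694)*(128*S - 28095) = (907 - 40694)*(128*1782 - 28095) = -39787*(228096 - 28095) = -39787*200001 = -7957439787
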